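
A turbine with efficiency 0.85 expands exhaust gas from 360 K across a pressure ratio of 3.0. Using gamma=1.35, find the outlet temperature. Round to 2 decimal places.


T_out = T_in * (1 - eta * (1 - PR^(-(gamma-1)/gamma)))
Exponent = -(1.35-1)/1.35 = -0.25925926
PR^exp = 3.0^(-0.25925926) = 0.75214556
Factor = 1 - 0.85*(1 - 0.75214556) = 0.78932373
T_out = 360 * 0.78932373 = 284.16 K


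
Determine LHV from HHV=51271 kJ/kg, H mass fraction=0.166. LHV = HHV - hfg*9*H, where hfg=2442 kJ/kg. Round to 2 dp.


LHV = HHV - hfg * 9 * H
Water correction = 2442 * 9 * 0.166 = 3648.348 kJ/kg
LHV = 51271 - 3648.348 = 47622.65 kJ/kg


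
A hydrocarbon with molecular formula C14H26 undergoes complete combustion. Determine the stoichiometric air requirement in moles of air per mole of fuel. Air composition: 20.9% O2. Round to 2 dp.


Balanced combustion: C14H26 + 20.5 O2 -> 14 CO2 + 13 H2O
O2 needed = C + H/4 = 14 + 26/4 = 20.50 moles
Air moles = O2 / 0.209 = 20.50 / 0.209 = 98.09 moles air


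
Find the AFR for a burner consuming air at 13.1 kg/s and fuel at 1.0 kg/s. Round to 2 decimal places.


AFR = m_air / m_fuel
AFR = 13.1 / 1.0 = 13.10


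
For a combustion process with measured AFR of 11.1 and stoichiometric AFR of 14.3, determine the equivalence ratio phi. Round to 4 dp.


phi = AFR_stoich / AFR_actual
phi = 14.3 / 11.1 = 1.2883


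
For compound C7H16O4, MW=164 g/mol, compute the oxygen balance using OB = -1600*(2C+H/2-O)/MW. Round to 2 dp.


OB = -1600 * (2C + H/2 - O) / MW
Inner = 2*7 + 16/2 - 4 = 18.00
OB = -1600 * 18.00 / 164 = -175.61%


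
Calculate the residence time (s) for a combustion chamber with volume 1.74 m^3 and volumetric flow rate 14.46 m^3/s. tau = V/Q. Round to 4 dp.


tau = V / Q_flow
tau = 1.74 / 14.46 = 0.1203 s


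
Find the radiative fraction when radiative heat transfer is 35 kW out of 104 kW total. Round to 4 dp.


f_rad = Q_rad / Q_total
f_rad = 35 / 104 = 0.3365


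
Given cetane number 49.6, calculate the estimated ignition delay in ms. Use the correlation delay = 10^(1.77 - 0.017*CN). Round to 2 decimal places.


delay = 10^(1.77 - 0.017*CN)
Exponent = 1.77 - 0.017*49.6 = 0.9268
delay = 10^0.9268 = 8.45 ms


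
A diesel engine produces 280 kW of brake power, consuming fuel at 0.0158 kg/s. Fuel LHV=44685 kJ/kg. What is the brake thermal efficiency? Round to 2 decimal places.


eta_BTE = (BP / (mf * LHV)) * 100
Denominator = 0.0158 * 44685 = 706.0230 kW
eta_BTE = (280 / 706.0230) * 100 = 39.66%


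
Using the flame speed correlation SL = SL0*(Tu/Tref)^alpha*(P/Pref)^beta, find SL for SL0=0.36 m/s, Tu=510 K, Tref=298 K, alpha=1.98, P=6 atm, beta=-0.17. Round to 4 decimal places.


SL = SL0 * (Tu/Tref)^alpha * (P/Pref)^beta
T ratio = 510/298 = 1.71140940
(T ratio)^alpha = 1.71140940^1.98 = 2.897615
(P/Pref)^beta = 6^(-0.17) = 0.737419
SL = 0.36 * 2.897615 * 0.737419 = 0.7692 m/s


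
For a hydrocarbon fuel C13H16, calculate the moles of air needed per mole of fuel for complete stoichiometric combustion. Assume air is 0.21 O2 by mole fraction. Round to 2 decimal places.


Balanced combustion: C13H16 + 17 O2 -> 13 CO2 + 8 H2O
O2 needed = C + H/4 = 13 + 16/4 = 17.00 moles
Air moles = O2 / 0.21 = 17.00 / 0.21 = 80.95 moles air


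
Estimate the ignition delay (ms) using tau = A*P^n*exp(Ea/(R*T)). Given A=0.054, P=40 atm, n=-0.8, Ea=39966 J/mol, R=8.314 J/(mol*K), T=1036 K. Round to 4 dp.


tau = A * P^n * exp(Ea/(R*T))
P^n = 40^(-0.8) = 0.05228198
Ea/(R*T) = 39966/(8.314*1036) = 4.640031
exp(Ea/(R*T)) = 103.547587
tau = 0.054 * 0.05228198 * 103.547587 = 0.2923 ms


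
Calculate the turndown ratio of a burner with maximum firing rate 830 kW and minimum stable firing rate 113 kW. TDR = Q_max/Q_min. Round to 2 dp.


TDR = Q_max / Q_min
TDR = 830 / 113 = 7.35


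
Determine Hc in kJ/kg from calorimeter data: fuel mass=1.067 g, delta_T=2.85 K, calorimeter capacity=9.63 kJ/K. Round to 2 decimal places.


Hc = C_cal * delta_T / m_fuel
Q_released = 9.63 * 2.85 = 27.4455 kJ
m_fuel = 1.067 g = 1.067/1000 kg = 0.001067 kg
Hc = 27.4455 / 0.001067 = 25722.12 kJ/kg


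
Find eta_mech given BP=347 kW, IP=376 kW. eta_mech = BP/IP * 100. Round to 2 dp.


eta_mech = (BP / IP) * 100
Ratio = 347 / 376 = 0.9229
eta_mech = 0.9229 * 100 = 92.29%


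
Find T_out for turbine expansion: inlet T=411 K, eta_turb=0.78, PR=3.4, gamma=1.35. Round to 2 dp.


T_out = T_in * (1 - eta * (1 - PR^(-(gamma-1)/gamma)))
Exponent = -(1.35-1)/1.35 = -0.25925926
PR^exp = 3.4^(-0.25925926) = 0.72813041
Factor = 1 - 0.78*(1 - 0.72813041) = 0.78794172
T_out = 411 * 0.78794172 = 323.84 K


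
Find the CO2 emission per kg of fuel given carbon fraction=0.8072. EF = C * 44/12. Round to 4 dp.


EF = C_frac * (M_CO2 / M_C)
EF = 0.8072 * (44/12)
EF = 0.8072 * 3.666667 = 2.9597 kg_CO2/kg_fuel


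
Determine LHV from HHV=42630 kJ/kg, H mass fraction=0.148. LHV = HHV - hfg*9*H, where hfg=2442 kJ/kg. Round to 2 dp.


LHV = HHV - hfg * 9 * H
Water correction = 2442 * 9 * 0.148 = 3252.744 kJ/kg
LHV = 42630 - 3252.744 = 39377.26 kJ/kg


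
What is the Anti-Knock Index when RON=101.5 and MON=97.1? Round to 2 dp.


AKI = (RON + MON) / 2
AKI = (101.5 + 97.1) / 2
AKI = 198.6 / 2 = 99.30


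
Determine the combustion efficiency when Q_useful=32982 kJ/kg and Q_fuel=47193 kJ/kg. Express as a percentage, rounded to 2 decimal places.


Efficiency = (Q_useful / Q_fuel) * 100
Efficiency = (32982 / 47193) * 100
Efficiency = 0.6989 * 100 = 69.89%


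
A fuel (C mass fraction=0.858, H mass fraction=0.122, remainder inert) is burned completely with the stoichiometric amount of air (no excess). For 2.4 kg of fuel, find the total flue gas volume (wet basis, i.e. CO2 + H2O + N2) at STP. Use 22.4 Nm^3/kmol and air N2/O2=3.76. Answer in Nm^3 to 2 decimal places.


Per kg fuel: CO2 = (C/12 kmol)*22.4 = (0.858/12)*22.4 = 1.60160 Nm^3
Per kg fuel: H2O = (H/2 kmol)*22.4 = (0.122/2)*22.4 = 1.36640 Nm^3
O2 needed per kg fuel = C/12 + H/4 = 0.858/12 + 0.122/4 = 0.10200000 kmol
Per kg fuel: N2 = O2*3.76*22.4 = 0.10200000*3.76*22.4 = 8.59085 Nm^3
Total per kg = 1.60160 + 1.36640 + 8.59085 = 11.55885 Nm^3
Total = 11.55885 * 2.4 = 27.74 Nm^3


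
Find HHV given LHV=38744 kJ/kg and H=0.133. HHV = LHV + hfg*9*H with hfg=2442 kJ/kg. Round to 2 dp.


HHV = LHV + hfg * 9 * H
Water addition = 2442 * 9 * 0.133 = 2923.074 kJ/kg
HHV = 38744 + 2923.074 = 41667.07 kJ/kg


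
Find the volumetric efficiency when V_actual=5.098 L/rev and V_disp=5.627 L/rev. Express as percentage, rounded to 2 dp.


eta_v = (V_actual / V_disp) * 100
Ratio = 5.098 / 5.627 = 0.9060
eta_v = 0.9060 * 100 = 90.60%


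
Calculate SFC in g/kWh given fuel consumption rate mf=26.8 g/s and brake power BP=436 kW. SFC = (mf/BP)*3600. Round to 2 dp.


SFC = (mf / BP) * 3600
Rate = 26.8 / 436 = 0.061468 g/(s*kW)
SFC = 0.061468 * 3600 = 221.28 g/kWh


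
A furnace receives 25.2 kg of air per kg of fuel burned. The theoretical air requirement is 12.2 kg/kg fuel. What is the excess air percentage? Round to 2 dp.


Excess air = actual - stoichiometric = 25.2 - 12.2 = 13.00 kg/kg fuel
Excess air % = (excess / stoich) * 100 = (13.00 / 12.2) * 100 = 106.56%


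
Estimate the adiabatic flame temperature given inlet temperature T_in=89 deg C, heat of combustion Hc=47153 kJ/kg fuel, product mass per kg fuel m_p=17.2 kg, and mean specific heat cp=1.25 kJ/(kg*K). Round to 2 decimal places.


T_ad = T_in + Hc / (m_p * cp)
Denominator = 17.2 * 1.25 = 21.5000
Temperature rise = 47153 / 21.5000 = 2193.16 K
T_ad = 89 + 2193.16 = 2282.16 deg C


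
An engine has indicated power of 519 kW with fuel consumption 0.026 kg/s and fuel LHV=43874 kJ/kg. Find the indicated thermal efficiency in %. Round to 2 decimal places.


eta_ith = (IP / (mf * LHV)) * 100
Denominator = 0.026 * 43874 = 1140.7240 kW
eta_ith = (519 / 1140.7240) * 100 = 45.50%


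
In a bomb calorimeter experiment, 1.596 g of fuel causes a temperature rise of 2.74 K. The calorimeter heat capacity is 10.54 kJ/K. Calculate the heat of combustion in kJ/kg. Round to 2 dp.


Hc = C_cal * delta_T / m_fuel
Q_released = 10.54 * 2.74 = 28.8796 kJ
m_fuel = 1.596 g = 1.596/1000 kg = 0.001596 kg
Hc = 28.8796 / 0.001596 = 18094.99 kJ/kg


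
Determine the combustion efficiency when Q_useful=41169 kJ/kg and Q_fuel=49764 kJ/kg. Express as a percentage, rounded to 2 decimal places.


Efficiency = (Q_useful / Q_fuel) * 100
Efficiency = (41169 / 49764) * 100
Efficiency = 0.8273 * 100 = 82.73%


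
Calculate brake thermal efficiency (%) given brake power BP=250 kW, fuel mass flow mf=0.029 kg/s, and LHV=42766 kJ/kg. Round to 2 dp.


eta_BTE = (BP / (mf * LHV)) * 100
Denominator = 0.029 * 42766 = 1240.2140 kW
eta_BTE = (250 / 1240.2140) * 100 = 20.16%


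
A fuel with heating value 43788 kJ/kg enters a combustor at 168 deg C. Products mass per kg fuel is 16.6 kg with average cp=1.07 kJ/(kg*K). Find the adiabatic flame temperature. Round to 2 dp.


T_ad = T_in + Hc / (m_p * cp)
Denominator = 16.6 * 1.07 = 17.7620
Temperature rise = 43788 / 17.7620 = 2465.26 K
T_ad = 168 + 2465.26 = 2633.26 deg C


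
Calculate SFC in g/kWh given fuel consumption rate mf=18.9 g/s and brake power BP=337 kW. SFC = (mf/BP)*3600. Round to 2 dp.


SFC = (mf / BP) * 3600
Rate = 18.9 / 337 = 0.056083 g/(s*kW)
SFC = 0.056083 * 3600 = 201.90 g/kWh


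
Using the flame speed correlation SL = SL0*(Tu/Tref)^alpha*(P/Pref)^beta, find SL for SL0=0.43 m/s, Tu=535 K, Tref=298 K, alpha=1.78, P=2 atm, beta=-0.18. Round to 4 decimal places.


SL = SL0 * (Tu/Tref)^alpha * (P/Pref)^beta
T ratio = 535/298 = 1.79530201
(T ratio)^alpha = 1.79530201^1.78 = 2.833771
(P/Pref)^beta = 2^(-0.18) = 0.882703
SL = 0.43 * 2.833771 * 0.882703 = 1.0756 m/s


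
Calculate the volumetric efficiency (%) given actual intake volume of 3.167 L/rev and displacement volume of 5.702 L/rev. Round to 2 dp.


eta_v = (V_actual / V_disp) * 100
Ratio = 3.167 / 5.702 = 0.5554
eta_v = 0.5554 * 100 = 55.54%


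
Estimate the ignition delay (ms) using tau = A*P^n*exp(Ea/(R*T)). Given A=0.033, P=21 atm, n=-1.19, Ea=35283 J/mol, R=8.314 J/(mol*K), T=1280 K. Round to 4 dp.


tau = A * P^n * exp(Ea/(R*T))
P^n = 21^(-1.19) = 0.02670294
Ea/(R*T) = 35283/(8.314*1280) = 3.315473
exp(Ea/(R*T)) = 27.535419
tau = 0.033 * 0.02670294 * 27.535419 = 0.0243 ms


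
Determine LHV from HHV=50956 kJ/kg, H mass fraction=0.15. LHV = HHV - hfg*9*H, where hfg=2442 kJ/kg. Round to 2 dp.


LHV = HHV - hfg * 9 * H
Water correction = 2442 * 9 * 0.15 = 3296.700 kJ/kg
LHV = 50956 - 3296.700 = 47659.30 kJ/kg


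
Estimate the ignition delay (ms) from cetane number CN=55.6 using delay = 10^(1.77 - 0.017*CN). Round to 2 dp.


delay = 10^(1.77 - 0.017*CN)
Exponent = 1.77 - 0.017*55.6 = 0.8248
delay = 10^0.8248 = 6.68 ms


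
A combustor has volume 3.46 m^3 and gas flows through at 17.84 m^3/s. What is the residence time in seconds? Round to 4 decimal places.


tau = V / Q_flow
tau = 3.46 / 17.84 = 0.1939 s


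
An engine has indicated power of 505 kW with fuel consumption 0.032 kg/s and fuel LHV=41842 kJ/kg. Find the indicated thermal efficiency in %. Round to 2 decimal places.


eta_ith = (IP / (mf * LHV)) * 100
Denominator = 0.032 * 41842 = 1338.9440 kW
eta_ith = (505 / 1338.9440) * 100 = 37.72%


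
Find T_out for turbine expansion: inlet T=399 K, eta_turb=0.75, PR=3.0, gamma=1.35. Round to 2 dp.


T_out = T_in * (1 - eta * (1 - PR^(-(gamma-1)/gamma)))
Exponent = -(1.35-1)/1.35 = -0.25925926
PR^exp = 3.0^(-0.25925926) = 0.75214556
Factor = 1 - 0.75*(1 - 0.75214556) = 0.81410917
T_out = 399 * 0.81410917 = 324.83 K


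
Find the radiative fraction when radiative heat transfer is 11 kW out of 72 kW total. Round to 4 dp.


f_rad = Q_rad / Q_total
f_rad = 11 / 72 = 0.1528


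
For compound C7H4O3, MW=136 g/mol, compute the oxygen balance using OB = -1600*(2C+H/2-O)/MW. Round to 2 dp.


OB = -1600 * (2C + H/2 - O) / MW
Inner = 2*7 + 4/2 - 3 = 13.00
OB = -1600 * 13.00 / 136 = -152.94%


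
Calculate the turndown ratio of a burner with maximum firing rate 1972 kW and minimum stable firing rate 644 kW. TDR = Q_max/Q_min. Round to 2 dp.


TDR = Q_max / Q_min
TDR = 1972 / 644 = 3.06


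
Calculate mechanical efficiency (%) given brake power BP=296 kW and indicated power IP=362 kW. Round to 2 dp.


eta_mech = (BP / IP) * 100
Ratio = 296 / 362 = 0.8177
eta_mech = 0.8177 * 100 = 81.77%


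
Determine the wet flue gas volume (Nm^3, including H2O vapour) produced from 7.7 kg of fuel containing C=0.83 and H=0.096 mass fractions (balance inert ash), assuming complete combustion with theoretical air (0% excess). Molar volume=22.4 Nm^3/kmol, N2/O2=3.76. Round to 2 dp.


Per kg fuel: CO2 = (C/12 kmol)*22.4 = (0.83/12)*22.4 = 1.54933 Nm^3
Per kg fuel: H2O = (H/2 kmol)*22.4 = (0.096/2)*22.4 = 1.07520 Nm^3
O2 needed per kg fuel = C/12 + H/4 = 0.83/12 + 0.096/4 = 0.09316667 kmol
Per kg fuel: N2 = O2*3.76*22.4 = 0.09316667*3.76*22.4 = 7.84687 Nm^3
Total per kg = 1.54933 + 1.07520 + 7.84687 = 10.47140 Nm^3
Total = 10.47140 * 7.7 = 80.63 Nm^3


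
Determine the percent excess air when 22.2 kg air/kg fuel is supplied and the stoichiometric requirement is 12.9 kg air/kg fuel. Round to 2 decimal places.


Excess air = actual - stoichiometric = 22.2 - 12.9 = 9.30 kg/kg fuel
Excess air % = (excess / stoich) * 100 = (9.30 / 12.9) * 100 = 72.09%


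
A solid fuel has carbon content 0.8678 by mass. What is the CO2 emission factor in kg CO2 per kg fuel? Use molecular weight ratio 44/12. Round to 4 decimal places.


EF = C_frac * (M_CO2 / M_C)
EF = 0.8678 * (44/12)
EF = 0.8678 * 3.666667 = 3.1819 kg_CO2/kg_fuel


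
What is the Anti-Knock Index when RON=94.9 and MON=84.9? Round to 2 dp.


AKI = (RON + MON) / 2
AKI = (94.9 + 84.9) / 2
AKI = 179.8 / 2 = 89.90


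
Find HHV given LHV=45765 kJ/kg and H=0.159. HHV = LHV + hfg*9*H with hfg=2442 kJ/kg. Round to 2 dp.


HHV = LHV + hfg * 9 * H
Water addition = 2442 * 9 * 0.159 = 3494.502 kJ/kg
HHV = 45765 + 3494.502 = 49259.50 kJ/kg


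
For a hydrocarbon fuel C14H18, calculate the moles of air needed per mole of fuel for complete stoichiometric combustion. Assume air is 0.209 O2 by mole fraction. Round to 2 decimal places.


Balanced combustion: C14H18 + 18.5 O2 -> 14 CO2 + 9 H2O
O2 needed = C + H/4 = 14 + 18/4 = 18.50 moles
Air moles = O2 / 0.209 = 18.50 / 0.209 = 88.52 moles air


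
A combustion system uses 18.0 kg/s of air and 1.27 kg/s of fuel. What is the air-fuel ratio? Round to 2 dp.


AFR = m_air / m_fuel
AFR = 18.0 / 1.27 = 14.17


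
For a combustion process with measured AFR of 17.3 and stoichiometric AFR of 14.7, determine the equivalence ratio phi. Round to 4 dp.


phi = AFR_stoich / AFR_actual
phi = 14.7 / 17.3 = 0.8497


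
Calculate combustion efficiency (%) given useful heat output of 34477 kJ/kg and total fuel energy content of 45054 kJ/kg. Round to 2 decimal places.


Efficiency = (Q_useful / Q_fuel) * 100
Efficiency = (34477 / 45054) * 100
Efficiency = 0.7652 * 100 = 76.52%


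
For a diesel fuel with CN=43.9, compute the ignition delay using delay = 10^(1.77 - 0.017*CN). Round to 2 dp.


delay = 10^(1.77 - 0.017*CN)
Exponent = 1.77 - 0.017*43.9 = 1.0237
delay = 10^1.0237 = 10.56 ms


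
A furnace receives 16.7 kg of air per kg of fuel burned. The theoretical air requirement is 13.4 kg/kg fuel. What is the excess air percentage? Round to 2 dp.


Excess air = actual - stoichiometric = 16.7 - 13.4 = 3.30 kg/kg fuel
Excess air % = (excess / stoich) * 100 = (3.30 / 13.4) * 100 = 24.63%


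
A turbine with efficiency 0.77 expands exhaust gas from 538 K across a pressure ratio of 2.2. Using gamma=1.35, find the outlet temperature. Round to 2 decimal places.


T_out = T_in * (1 - eta * (1 - PR^(-(gamma-1)/gamma)))
Exponent = -(1.35-1)/1.35 = -0.25925926
PR^exp = 2.2^(-0.25925926) = 0.81512413
Factor = 1 - 0.77*(1 - 0.81512413) = 0.85764558
T_out = 538 * 0.85764558 = 461.41 K


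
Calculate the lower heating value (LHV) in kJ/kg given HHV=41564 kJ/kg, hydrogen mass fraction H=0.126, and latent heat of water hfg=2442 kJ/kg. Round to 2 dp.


LHV = HHV - hfg * 9 * H
Water correction = 2442 * 9 * 0.126 = 2769.228 kJ/kg
LHV = 41564 - 2769.228 = 38794.77 kJ/kg


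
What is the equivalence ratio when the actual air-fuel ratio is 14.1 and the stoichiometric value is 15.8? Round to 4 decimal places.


phi = AFR_stoich / AFR_actual
phi = 15.8 / 14.1 = 1.1206


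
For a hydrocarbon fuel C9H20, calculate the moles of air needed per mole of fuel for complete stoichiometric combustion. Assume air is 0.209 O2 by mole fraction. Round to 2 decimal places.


Balanced combustion: C9H20 + 14 O2 -> 9 CO2 + 10 H2O
O2 needed = C + H/4 = 9 + 20/4 = 14.00 moles
Air moles = O2 / 0.209 = 14.00 / 0.209 = 66.99 moles air


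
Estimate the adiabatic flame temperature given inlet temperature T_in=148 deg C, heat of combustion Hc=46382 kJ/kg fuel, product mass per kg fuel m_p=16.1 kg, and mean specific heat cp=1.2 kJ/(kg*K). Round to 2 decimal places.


T_ad = T_in + Hc / (m_p * cp)
Denominator = 16.1 * 1.2 = 19.3200
Temperature rise = 46382 / 19.3200 = 2400.72 K
T_ad = 148 + 2400.72 = 2548.72 deg C


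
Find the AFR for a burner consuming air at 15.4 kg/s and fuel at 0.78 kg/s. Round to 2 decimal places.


AFR = m_air / m_fuel
AFR = 15.4 / 0.78 = 19.74


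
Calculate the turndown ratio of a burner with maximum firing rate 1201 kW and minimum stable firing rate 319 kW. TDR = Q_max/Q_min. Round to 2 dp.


TDR = Q_max / Q_min
TDR = 1201 / 319 = 3.76


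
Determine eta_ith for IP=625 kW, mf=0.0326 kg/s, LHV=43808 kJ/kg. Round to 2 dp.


eta_ith = (IP / (mf * LHV)) * 100
Denominator = 0.0326 * 43808 = 1428.1408 kW
eta_ith = (625 / 1428.1408) * 100 = 43.76%


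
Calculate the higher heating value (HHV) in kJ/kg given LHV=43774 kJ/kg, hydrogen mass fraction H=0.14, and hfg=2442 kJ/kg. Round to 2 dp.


HHV = LHV + hfg * 9 * H
Water addition = 2442 * 9 * 0.14 = 3076.920 kJ/kg
HHV = 43774 + 3076.920 = 46850.92 kJ/kg


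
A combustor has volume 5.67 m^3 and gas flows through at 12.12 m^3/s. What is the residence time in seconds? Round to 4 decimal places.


tau = V / Q_flow
tau = 5.67 / 12.12 = 0.4678 s


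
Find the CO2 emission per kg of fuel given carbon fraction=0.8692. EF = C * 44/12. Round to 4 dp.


EF = C_frac * (M_CO2 / M_C)
EF = 0.8692 * (44/12)
EF = 0.8692 * 3.666667 = 3.1871 kg_CO2/kg_fuel


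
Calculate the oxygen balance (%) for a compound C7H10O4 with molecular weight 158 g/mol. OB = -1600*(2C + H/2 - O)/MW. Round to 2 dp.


OB = -1600 * (2C + H/2 - O) / MW
Inner = 2*7 + 10/2 - 4 = 15.00
OB = -1600 * 15.00 / 158 = -151.90%


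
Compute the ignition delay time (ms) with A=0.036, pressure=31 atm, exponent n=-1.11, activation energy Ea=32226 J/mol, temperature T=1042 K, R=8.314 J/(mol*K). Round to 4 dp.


tau = A * P^n * exp(Ea/(R*T))
P^n = 31^(-1.11) = 0.02210999
Ea/(R*T) = 32226/(8.314*1042) = 3.719878
exp(Ea/(R*T)) = 41.259348
tau = 0.036 * 0.02210999 * 41.259348 = 0.0328 ms


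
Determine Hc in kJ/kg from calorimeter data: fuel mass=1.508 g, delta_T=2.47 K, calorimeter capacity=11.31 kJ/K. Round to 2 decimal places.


Hc = C_cal * delta_T / m_fuel
Q_released = 11.31 * 2.47 = 27.9357 kJ
m_fuel = 1.508 g = 1.508/1000 kg = 0.001508 kg
Hc = 27.9357 / 0.001508 = 18525.00 kJ/kg


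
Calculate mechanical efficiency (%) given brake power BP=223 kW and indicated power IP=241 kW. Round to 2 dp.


eta_mech = (BP / IP) * 100
Ratio = 223 / 241 = 0.9253
eta_mech = 0.9253 * 100 = 92.53%


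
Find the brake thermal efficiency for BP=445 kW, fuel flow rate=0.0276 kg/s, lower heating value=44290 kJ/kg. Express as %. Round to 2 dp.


eta_BTE = (BP / (mf * LHV)) * 100
Denominator = 0.0276 * 44290 = 1222.4040 kW
eta_BTE = (445 / 1222.4040) * 100 = 36.40%


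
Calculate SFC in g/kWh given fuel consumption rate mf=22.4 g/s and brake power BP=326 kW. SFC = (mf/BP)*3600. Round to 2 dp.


SFC = (mf / BP) * 3600
Rate = 22.4 / 326 = 0.068712 g/(s*kW)
SFC = 0.068712 * 3600 = 247.36 g/kWh


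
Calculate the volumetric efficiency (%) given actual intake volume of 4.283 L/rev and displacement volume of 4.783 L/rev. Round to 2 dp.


eta_v = (V_actual / V_disp) * 100
Ratio = 4.283 / 4.783 = 0.8955
eta_v = 0.8955 * 100 = 89.55%


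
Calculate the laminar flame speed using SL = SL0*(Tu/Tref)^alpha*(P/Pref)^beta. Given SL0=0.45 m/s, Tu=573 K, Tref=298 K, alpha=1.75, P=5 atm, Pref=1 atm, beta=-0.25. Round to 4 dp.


SL = SL0 * (Tu/Tref)^alpha * (P/Pref)^beta
T ratio = 573/298 = 1.92281879
(T ratio)^alpha = 1.92281879^1.75 = 3.139729
(P/Pref)^beta = 5^(-0.25) = 0.668740
SL = 0.45 * 3.139729 * 0.668740 = 0.9448 m/s


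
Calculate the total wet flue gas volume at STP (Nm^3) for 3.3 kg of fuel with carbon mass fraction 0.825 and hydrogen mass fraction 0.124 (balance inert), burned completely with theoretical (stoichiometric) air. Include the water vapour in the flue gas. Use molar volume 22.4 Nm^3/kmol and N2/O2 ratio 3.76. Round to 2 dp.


Per kg fuel: CO2 = (C/12 kmol)*22.4 = (0.825/12)*22.4 = 1.54000 Nm^3
Per kg fuel: H2O = (H/2 kmol)*22.4 = (0.124/2)*22.4 = 1.38880 Nm^3
O2 needed per kg fuel = C/12 + H/4 = 0.825/12 + 0.124/4 = 0.09975000 kmol
Per kg fuel: N2 = O2*3.76*22.4 = 0.09975000*3.76*22.4 = 8.40134 Nm^3
Total per kg = 1.54000 + 1.38880 + 8.40134 = 11.33014 Nm^3
Total = 11.33014 * 3.3 = 37.39 Nm^3


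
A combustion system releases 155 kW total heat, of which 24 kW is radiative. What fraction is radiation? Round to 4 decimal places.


f_rad = Q_rad / Q_total
f_rad = 24 / 155 = 0.1548


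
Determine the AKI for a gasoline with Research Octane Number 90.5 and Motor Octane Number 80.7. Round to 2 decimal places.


AKI = (RON + MON) / 2
AKI = (90.5 + 80.7) / 2
AKI = 171.2 / 2 = 85.60


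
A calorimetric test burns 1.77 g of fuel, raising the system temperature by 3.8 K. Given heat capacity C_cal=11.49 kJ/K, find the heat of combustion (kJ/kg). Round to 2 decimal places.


Hc = C_cal * delta_T / m_fuel
Q_released = 11.49 * 3.8 = 43.6620 kJ
m_fuel = 1.77 g = 1.77/1000 kg = 0.001770 kg
Hc = 43.6620 / 0.001770 = 24667.80 kJ/kg


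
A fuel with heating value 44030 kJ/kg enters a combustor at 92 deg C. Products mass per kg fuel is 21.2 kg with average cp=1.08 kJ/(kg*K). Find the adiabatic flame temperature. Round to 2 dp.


T_ad = T_in + Hc / (m_p * cp)
Denominator = 21.2 * 1.08 = 22.8960
Temperature rise = 44030 / 22.8960 = 1923.04 K
T_ad = 92 + 1923.04 = 2015.04 deg C


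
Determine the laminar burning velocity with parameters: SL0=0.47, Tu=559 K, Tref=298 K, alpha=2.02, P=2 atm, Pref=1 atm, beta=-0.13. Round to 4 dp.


SL = SL0 * (Tu/Tref)^alpha * (P/Pref)^beta
T ratio = 559/298 = 1.87583893
(T ratio)^alpha = 1.87583893^2.02 = 3.563321
(P/Pref)^beta = 2^(-0.13) = 0.913831
SL = 0.47 * 3.563321 * 0.913831 = 1.5304 m/s


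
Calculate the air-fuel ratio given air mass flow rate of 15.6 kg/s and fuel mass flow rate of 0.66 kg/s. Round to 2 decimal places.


AFR = m_air / m_fuel
AFR = 15.6 / 0.66 = 23.64


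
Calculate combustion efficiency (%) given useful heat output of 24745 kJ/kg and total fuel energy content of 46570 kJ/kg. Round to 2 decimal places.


Efficiency = (Q_useful / Q_fuel) * 100
Efficiency = (24745 / 46570) * 100
Efficiency = 0.5314 * 100 = 53.14%


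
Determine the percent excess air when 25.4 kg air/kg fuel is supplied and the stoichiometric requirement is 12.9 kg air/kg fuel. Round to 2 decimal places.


Excess air = actual - stoichiometric = 25.4 - 12.9 = 12.50 kg/kg fuel
Excess air % = (excess / stoich) * 100 = (12.50 / 12.9) * 100 = 96.90%


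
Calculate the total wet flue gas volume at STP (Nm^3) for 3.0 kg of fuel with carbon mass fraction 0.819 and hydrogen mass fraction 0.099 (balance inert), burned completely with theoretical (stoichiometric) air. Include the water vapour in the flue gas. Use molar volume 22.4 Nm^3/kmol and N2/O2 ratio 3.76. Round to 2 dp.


Per kg fuel: CO2 = (C/12 kmol)*22.4 = (0.819/12)*22.4 = 1.52880 Nm^3
Per kg fuel: H2O = (H/2 kmol)*22.4 = (0.099/2)*22.4 = 1.10880 Nm^3
O2 needed per kg fuel = C/12 + H/4 = 0.819/12 + 0.099/4 = 0.09300000 kmol
Per kg fuel: N2 = O2*3.76*22.4 = 0.09300000*3.76*22.4 = 7.83283 Nm^3
Total per kg = 1.52880 + 1.10880 + 7.83283 = 10.47043 Nm^3
Total = 10.47043 * 3.0 = 31.41 Nm^3


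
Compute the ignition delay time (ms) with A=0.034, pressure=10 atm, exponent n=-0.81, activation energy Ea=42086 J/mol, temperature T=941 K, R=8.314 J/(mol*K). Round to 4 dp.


tau = A * P^n * exp(Ea/(R*T))
P^n = 10^(-0.81) = 0.15488166
Ea/(R*T) = 42086/(8.314*941) = 5.379452
exp(Ea/(R*T)) = 216.903301
tau = 0.034 * 0.15488166 * 216.903301 = 1.1422 ms


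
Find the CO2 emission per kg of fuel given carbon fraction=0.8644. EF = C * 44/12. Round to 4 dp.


EF = C_frac * (M_CO2 / M_C)
EF = 0.8644 * (44/12)
EF = 0.8644 * 3.666667 = 3.1695 kg_CO2/kg_fuel


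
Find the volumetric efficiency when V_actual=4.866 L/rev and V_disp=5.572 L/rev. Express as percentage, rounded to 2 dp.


eta_v = (V_actual / V_disp) * 100
Ratio = 4.866 / 5.572 = 0.8733
eta_v = 0.8733 * 100 = 87.33%


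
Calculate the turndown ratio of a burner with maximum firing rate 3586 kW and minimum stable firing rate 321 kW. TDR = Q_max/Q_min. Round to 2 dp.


TDR = Q_max / Q_min
TDR = 3586 / 321 = 11.17


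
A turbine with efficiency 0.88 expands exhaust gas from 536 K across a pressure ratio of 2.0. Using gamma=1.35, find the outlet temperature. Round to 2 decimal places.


T_out = T_in * (1 - eta * (1 - PR^(-(gamma-1)/gamma)))
Exponent = -(1.35-1)/1.35 = -0.25925926
PR^exp = 2.0^(-0.25925926) = 0.83551680
Factor = 1 - 0.88*(1 - 0.83551680) = 0.85525478
T_out = 536 * 0.85525478 = 458.42 K


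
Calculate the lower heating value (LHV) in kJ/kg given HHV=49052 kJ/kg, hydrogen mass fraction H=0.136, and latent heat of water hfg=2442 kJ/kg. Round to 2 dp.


LHV = HHV - hfg * 9 * H
Water correction = 2442 * 9 * 0.136 = 2989.008 kJ/kg
LHV = 49052 - 2989.008 = 46062.99 kJ/kg


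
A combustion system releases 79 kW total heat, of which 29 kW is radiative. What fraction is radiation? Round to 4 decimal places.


f_rad = Q_rad / Q_total
f_rad = 29 / 79 = 0.3671


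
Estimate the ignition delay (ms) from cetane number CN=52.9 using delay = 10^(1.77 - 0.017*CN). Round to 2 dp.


delay = 10^(1.77 - 0.017*CN)
Exponent = 1.77 - 0.017*52.9 = 0.8707
delay = 10^0.8707 = 7.43 ms


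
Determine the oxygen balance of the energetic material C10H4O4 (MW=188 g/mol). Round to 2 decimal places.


OB = -1600 * (2C + H/2 - O) / MW
Inner = 2*10 + 4/2 - 4 = 18.00
OB = -1600 * 18.00 / 188 = -153.19%


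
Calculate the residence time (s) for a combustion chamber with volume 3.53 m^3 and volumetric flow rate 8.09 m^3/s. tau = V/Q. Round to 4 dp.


tau = V / Q_flow
tau = 3.53 / 8.09 = 0.4363 s


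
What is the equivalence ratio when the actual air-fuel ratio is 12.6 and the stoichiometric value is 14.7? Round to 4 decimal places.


phi = AFR_stoich / AFR_actual
phi = 14.7 / 12.6 = 1.1667


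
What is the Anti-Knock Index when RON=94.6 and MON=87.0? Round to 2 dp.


AKI = (RON + MON) / 2
AKI = (94.6 + 87.0) / 2
AKI = 181.6 / 2 = 90.80


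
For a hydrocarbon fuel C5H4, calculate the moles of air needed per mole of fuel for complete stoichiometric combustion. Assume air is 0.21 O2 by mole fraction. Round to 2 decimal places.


Balanced combustion: C5H4 + 6 O2 -> 5 CO2 + 2 H2O
O2 needed = C + H/4 = 5 + 4/4 = 6.00 moles
Air moles = O2 / 0.21 = 6.00 / 0.21 = 28.57 moles air


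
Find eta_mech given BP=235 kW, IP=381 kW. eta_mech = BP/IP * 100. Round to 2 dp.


eta_mech = (BP / IP) * 100
Ratio = 235 / 381 = 0.6168
eta_mech = 0.6168 * 100 = 61.68%


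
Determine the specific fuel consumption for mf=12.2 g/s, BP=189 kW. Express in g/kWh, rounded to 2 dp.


SFC = (mf / BP) * 3600
Rate = 12.2 / 189 = 0.064550 g/(s*kW)
SFC = 0.064550 * 3600 = 232.38 g/kWh


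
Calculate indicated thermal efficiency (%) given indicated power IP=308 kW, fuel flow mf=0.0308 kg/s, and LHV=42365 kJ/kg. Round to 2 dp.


eta_ith = (IP / (mf * LHV)) * 100
Denominator = 0.0308 * 42365 = 1304.8420 kW
eta_ith = (308 / 1304.8420) * 100 = 23.60%


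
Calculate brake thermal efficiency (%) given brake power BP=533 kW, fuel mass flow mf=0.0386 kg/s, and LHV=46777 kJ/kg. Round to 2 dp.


eta_BTE = (BP / (mf * LHV)) * 100
Denominator = 0.0386 * 46777 = 1805.5922 kW
eta_BTE = (533 / 1805.5922) * 100 = 29.52%


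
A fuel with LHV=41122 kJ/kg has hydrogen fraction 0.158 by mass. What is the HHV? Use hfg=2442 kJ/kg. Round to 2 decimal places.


HHV = LHV + hfg * 9 * H
Water addition = 2442 * 9 * 0.158 = 3472.524 kJ/kg
HHV = 41122 + 3472.524 = 44594.52 kJ/kg


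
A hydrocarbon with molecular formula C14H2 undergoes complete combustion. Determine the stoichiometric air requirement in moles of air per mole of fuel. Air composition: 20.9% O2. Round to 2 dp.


Balanced combustion: C14H2 + 14.5 O2 -> 14 CO2 + 1 H2O
O2 needed = C + H/4 = 14 + 2/4 = 14.50 moles
Air moles = O2 / 0.209 = 14.50 / 0.209 = 69.38 moles air


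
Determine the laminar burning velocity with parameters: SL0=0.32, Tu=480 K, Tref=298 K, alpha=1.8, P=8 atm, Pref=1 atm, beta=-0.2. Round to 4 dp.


SL = SL0 * (Tu/Tref)^alpha * (P/Pref)^beta
T ratio = 480/298 = 1.61073826
(T ratio)^alpha = 1.61073826^1.8 = 2.358549
(P/Pref)^beta = 8^(-0.2) = 0.659754
SL = 0.32 * 2.358549 * 0.659754 = 0.4979 m/s


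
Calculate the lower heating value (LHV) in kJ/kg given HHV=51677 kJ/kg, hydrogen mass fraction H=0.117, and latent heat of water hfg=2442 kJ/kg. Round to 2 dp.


LHV = HHV - hfg * 9 * H
Water correction = 2442 * 9 * 0.117 = 2571.426 kJ/kg
LHV = 51677 - 2571.426 = 49105.57 kJ/kg


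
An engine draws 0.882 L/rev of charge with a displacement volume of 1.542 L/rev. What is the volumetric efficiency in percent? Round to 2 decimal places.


eta_v = (V_actual / V_disp) * 100
Ratio = 0.882 / 1.542 = 0.5720
eta_v = 0.5720 * 100 = 57.20%


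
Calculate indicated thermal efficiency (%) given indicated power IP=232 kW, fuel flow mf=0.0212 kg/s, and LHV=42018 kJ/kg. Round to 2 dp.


eta_ith = (IP / (mf * LHV)) * 100
Denominator = 0.0212 * 42018 = 890.7816 kW
eta_ith = (232 / 890.7816) * 100 = 26.04%


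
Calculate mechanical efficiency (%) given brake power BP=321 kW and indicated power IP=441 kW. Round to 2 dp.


eta_mech = (BP / IP) * 100
Ratio = 321 / 441 = 0.7279
eta_mech = 0.7279 * 100 = 72.79%


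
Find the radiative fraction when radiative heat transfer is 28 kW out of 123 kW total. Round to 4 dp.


f_rad = Q_rad / Q_total
f_rad = 28 / 123 = 0.2276


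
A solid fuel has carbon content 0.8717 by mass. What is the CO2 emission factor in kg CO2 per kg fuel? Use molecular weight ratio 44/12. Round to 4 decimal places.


EF = C_frac * (M_CO2 / M_C)
EF = 0.8717 * (44/12)
EF = 0.8717 * 3.666667 = 3.1962 kg_CO2/kg_fuel


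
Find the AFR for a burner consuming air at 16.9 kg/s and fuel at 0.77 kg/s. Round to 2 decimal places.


AFR = m_air / m_fuel
AFR = 16.9 / 0.77 = 21.95


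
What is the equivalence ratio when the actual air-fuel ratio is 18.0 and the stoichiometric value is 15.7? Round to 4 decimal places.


phi = AFR_stoich / AFR_actual
phi = 15.7 / 18.0 = 0.8722


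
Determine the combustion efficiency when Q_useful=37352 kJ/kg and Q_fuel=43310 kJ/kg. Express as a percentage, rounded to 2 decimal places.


Efficiency = (Q_useful / Q_fuel) * 100
Efficiency = (37352 / 43310) * 100
Efficiency = 0.8624 * 100 = 86.24%


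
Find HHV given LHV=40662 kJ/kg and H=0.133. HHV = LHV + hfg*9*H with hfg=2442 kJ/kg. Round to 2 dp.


HHV = LHV + hfg * 9 * H
Water addition = 2442 * 9 * 0.133 = 2923.074 kJ/kg
HHV = 40662 + 2923.074 = 43585.07 kJ/kg


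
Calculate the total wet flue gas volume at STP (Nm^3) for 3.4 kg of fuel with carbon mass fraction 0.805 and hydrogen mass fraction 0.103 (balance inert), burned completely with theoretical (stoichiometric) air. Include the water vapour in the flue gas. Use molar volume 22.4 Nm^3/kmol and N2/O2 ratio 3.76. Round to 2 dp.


Per kg fuel: CO2 = (C/12 kmol)*22.4 = (0.805/12)*22.4 = 1.50267 Nm^3
Per kg fuel: H2O = (H/2 kmol)*22.4 = (0.103/2)*22.4 = 1.15360 Nm^3
O2 needed per kg fuel = C/12 + H/4 = 0.805/12 + 0.103/4 = 0.09283333 kmol
Per kg fuel: N2 = O2*3.76*22.4 = 0.09283333*3.76*22.4 = 7.81879 Nm^3
Total per kg = 1.50267 + 1.15360 + 7.81879 = 10.47506 Nm^3
Total = 10.47506 * 3.4 = 35.62 Nm^3


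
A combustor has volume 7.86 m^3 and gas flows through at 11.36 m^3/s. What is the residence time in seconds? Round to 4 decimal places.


tau = V / Q_flow
tau = 7.86 / 11.36 = 0.6919 s


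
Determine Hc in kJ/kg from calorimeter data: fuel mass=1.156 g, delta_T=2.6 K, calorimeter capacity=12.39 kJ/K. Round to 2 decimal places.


Hc = C_cal * delta_T / m_fuel
Q_released = 12.39 * 2.6 = 32.2140 kJ
m_fuel = 1.156 g = 1.156/1000 kg = 0.001156 kg
Hc = 32.2140 / 0.001156 = 27866.78 kJ/kg


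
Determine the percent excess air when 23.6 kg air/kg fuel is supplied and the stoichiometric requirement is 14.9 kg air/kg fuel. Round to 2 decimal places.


Excess air = actual - stoichiometric = 23.6 - 14.9 = 8.70 kg/kg fuel
Excess air % = (excess / stoich) * 100 = (8.70 / 14.9) * 100 = 58.39%


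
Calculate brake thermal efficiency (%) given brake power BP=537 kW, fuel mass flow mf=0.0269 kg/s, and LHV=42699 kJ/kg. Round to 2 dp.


eta_BTE = (BP / (mf * LHV)) * 100
Denominator = 0.0269 * 42699 = 1148.6031 kW
eta_BTE = (537 / 1148.6031) * 100 = 46.75%


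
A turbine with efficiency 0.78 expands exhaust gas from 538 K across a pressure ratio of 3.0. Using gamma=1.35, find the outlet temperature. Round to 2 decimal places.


T_out = T_in * (1 - eta * (1 - PR^(-(gamma-1)/gamma)))
Exponent = -(1.35-1)/1.35 = -0.25925926
PR^exp = 3.0^(-0.25925926) = 0.75214556
Factor = 1 - 0.78*(1 - 0.75214556) = 0.80667354
T_out = 538 * 0.80667354 = 433.99 K


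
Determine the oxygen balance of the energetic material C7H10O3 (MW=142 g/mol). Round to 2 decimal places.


OB = -1600 * (2C + H/2 - O) / MW
Inner = 2*7 + 10/2 - 3 = 16.00
OB = -1600 * 16.00 / 142 = -180.28%


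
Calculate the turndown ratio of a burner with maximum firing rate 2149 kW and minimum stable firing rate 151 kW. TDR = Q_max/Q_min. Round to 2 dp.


TDR = Q_max / Q_min
TDR = 2149 / 151 = 14.23


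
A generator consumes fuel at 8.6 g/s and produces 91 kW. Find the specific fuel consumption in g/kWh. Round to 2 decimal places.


SFC = (mf / BP) * 3600
Rate = 8.6 / 91 = 0.094505 g/(s*kW)
SFC = 0.094505 * 3600 = 340.22 g/kWh


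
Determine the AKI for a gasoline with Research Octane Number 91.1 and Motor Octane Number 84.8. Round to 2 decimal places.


AKI = (RON + MON) / 2
AKI = (91.1 + 84.8) / 2
AKI = 175.9 / 2 = 87.95


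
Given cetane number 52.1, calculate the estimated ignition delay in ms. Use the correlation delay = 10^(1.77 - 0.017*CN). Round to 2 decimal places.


delay = 10^(1.77 - 0.017*CN)
Exponent = 1.77 - 0.017*52.1 = 0.8843
delay = 10^0.8843 = 7.66 ms


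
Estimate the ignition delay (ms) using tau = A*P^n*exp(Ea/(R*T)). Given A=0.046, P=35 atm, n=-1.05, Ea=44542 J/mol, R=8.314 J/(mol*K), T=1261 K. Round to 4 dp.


tau = A * P^n * exp(Ea/(R*T))
P^n = 35^(-1.05) = 0.02391820
Ea/(R*T) = 44542/(8.314*1261) = 4.248588
exp(Ea/(R*T)) = 70.006486
tau = 0.046 * 0.02391820 * 70.006486 = 0.0770 ms


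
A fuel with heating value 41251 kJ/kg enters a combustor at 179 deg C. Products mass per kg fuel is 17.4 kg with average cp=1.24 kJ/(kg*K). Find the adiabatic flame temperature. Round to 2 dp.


T_ad = T_in + Hc / (m_p * cp)
Denominator = 17.4 * 1.24 = 21.5760
Temperature rise = 41251 / 21.5760 = 1911.89 K
T_ad = 179 + 1911.89 = 2090.89 deg C


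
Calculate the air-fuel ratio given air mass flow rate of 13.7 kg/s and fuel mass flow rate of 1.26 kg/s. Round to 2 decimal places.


AFR = m_air / m_fuel
AFR = 13.7 / 1.26 = 10.87


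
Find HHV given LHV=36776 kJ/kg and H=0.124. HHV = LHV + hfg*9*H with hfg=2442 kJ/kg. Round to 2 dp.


HHV = LHV + hfg * 9 * H
Water addition = 2442 * 9 * 0.124 = 2725.272 kJ/kg
HHV = 36776 + 2725.272 = 39501.27 kJ/kg


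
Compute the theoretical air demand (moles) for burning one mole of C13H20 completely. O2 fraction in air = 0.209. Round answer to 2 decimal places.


Balanced combustion: C13H20 + 18 O2 -> 13 CO2 + 10 H2O
O2 needed = C + H/4 = 13 + 20/4 = 18.00 moles
Air moles = O2 / 0.209 = 18.00 / 0.209 = 86.12 moles air


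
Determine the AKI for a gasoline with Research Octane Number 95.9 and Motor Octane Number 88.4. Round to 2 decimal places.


AKI = (RON + MON) / 2
AKI = (95.9 + 88.4) / 2
AKI = 184.3 / 2 = 92.15


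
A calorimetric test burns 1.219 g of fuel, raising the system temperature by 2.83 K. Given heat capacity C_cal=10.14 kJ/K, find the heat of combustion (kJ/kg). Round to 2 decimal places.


Hc = C_cal * delta_T / m_fuel
Q_released = 10.14 * 2.83 = 28.6962 kJ
m_fuel = 1.219 g = 1.219/1000 kg = 0.001219 kg
Hc = 28.6962 / 0.001219 = 23540.77 kJ/kg


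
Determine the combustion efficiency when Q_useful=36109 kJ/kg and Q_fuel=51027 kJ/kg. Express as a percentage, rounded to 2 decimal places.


Efficiency = (Q_useful / Q_fuel) * 100
Efficiency = (36109 / 51027) * 100
Efficiency = 0.7076 * 100 = 70.76%


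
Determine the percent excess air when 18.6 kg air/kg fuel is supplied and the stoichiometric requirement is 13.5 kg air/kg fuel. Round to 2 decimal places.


Excess air = actual - stoichiometric = 18.6 - 13.5 = 5.10 kg/kg fuel
Excess air % = (excess / stoich) * 100 = (5.10 / 13.5) * 100 = 37.78%


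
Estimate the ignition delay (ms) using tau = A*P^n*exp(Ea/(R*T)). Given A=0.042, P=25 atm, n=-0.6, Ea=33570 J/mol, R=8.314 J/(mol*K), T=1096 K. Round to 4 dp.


tau = A * P^n * exp(Ea/(R*T))
P^n = 25^(-0.6) = 0.14495593
Ea/(R*T) = 33570/(8.314*1096) = 3.684095
exp(Ea/(R*T)) = 39.809061
tau = 0.042 * 0.14495593 * 39.809061 = 0.2424 ms


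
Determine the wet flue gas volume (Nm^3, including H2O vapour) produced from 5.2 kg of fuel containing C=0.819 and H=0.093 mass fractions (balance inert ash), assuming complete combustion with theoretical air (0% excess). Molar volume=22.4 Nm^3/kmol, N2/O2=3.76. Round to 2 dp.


Per kg fuel: CO2 = (C/12 kmol)*22.4 = (0.819/12)*22.4 = 1.52880 Nm^3
Per kg fuel: H2O = (H/2 kmol)*22.4 = (0.093/2)*22.4 = 1.04160 Nm^3
O2 needed per kg fuel = C/12 + H/4 = 0.819/12 + 0.093/4 = 0.09150000 kmol
Per kg fuel: N2 = O2*3.76*22.4 = 0.09150000*3.76*22.4 = 7.70650 Nm^3
Total per kg = 1.52880 + 1.04160 + 7.70650 = 10.27690 Nm^3
Total = 10.27690 * 5.2 = 53.44 Nm^3


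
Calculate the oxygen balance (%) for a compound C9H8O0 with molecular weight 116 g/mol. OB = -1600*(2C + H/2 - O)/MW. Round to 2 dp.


OB = -1600 * (2C + H/2 - O) / MW
Inner = 2*9 + 8/2 - 0 = 22.00
OB = -1600 * 22.00 / 116 = -303.45%


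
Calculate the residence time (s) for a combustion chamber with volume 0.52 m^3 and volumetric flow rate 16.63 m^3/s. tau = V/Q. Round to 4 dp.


tau = V / Q_flow
tau = 0.52 / 16.63 = 0.0313 s


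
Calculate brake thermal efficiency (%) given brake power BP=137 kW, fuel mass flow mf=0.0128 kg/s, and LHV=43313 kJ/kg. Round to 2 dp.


eta_BTE = (BP / (mf * LHV)) * 100
Denominator = 0.0128 * 43313 = 554.4064 kW
eta_BTE = (137 / 554.4064) * 100 = 24.71%


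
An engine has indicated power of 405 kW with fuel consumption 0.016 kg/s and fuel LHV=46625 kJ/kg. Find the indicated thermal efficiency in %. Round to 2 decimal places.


eta_ith = (IP / (mf * LHV)) * 100
Denominator = 0.016 * 46625 = 746.0000 kW
eta_ith = (405 / 746.0000) * 100 = 54.29%


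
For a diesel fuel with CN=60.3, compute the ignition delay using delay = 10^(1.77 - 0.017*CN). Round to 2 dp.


delay = 10^(1.77 - 0.017*CN)
Exponent = 1.77 - 0.017*60.3 = 0.7449
delay = 10^0.7449 = 5.56 ms
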